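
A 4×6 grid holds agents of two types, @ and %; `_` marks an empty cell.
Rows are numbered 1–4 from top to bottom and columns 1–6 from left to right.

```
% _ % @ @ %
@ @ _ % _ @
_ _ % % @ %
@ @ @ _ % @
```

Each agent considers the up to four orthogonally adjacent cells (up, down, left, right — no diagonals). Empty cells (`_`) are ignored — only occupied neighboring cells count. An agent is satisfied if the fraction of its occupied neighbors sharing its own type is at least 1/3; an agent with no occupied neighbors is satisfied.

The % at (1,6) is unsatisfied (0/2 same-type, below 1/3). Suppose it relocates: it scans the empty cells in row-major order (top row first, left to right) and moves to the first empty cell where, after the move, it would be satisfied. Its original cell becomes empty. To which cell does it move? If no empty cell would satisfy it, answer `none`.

(1,2)

Vacating (1,6). Empty cells in order:
  (1,2): 2/3 same-type → satisfied — stop here.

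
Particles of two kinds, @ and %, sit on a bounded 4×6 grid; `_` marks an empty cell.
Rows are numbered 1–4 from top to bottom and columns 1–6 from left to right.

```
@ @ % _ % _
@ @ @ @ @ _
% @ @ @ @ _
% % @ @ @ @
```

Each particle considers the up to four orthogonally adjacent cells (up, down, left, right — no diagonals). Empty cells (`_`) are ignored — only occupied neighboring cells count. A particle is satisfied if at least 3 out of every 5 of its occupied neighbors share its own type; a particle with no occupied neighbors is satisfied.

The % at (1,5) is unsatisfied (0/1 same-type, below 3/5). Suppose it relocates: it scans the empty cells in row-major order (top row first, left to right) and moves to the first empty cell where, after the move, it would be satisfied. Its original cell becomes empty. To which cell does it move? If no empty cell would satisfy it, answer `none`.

(1,6)

Vacating (1,5). Empty cells in order:
  (1,4): 1/2 same-type → still unsatisfied.
  (1,6): 0/0 same-type → satisfied — stop here.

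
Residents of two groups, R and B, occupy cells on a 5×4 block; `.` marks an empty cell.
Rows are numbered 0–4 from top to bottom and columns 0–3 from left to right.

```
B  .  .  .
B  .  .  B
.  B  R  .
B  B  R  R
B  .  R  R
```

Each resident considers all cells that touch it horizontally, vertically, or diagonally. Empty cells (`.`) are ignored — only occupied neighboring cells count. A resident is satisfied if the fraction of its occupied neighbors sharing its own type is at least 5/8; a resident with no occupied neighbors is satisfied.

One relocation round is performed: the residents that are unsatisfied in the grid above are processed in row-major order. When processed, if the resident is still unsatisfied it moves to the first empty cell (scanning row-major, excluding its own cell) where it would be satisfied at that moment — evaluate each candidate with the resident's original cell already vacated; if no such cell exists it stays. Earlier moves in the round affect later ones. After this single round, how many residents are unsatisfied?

0

Initially unsatisfied (in order): (1,3), (2,1), (2,2), (3,1).
  (1,3) → (0,1).
  (2,1) → (0,2).
  (2,2): now satisfied by earlier moves; stays.
  (3,1) → (0,3).
Resulting grid:
B B B B
B . . .
. . R .
B . R R
B . R R
All satisfied now.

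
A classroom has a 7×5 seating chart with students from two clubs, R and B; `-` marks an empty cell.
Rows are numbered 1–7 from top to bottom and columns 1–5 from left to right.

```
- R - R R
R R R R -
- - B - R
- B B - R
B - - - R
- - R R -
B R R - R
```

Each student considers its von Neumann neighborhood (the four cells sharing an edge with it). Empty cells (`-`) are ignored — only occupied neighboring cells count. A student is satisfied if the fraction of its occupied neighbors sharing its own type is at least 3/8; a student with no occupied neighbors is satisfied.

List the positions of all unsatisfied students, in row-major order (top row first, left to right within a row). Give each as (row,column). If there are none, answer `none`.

(7,1)

Row 1: (1,2)R 1/1 ✓ · (1,4)R 2/2 ✓ · (1,5)R 1/1 ✓
Row 2: (2,1)R 1/1 ✓ · (2,2)R 3/3 ✓ · (2,3)R 2/3 ✓ · (2,4)R 2/2 ✓
Row 3: (3,3)B 1/2 ✓ · (3,5)R 1/1 ✓
Row 4: (4,2)B 1/1 ✓ · (4,3)B 2/2 ✓ · (4,5)R 2/2 ✓
Row 5: (5,1)B 0/0 ✓ · (5,5)R 1/1 ✓
Row 6: (6,3)R 2/2 ✓ · (6,4)R 1/1 ✓
Row 7: (7,1)B 0/1 ✗ · (7,2)R 1/2 ✓ · (7,3)R 2/2 ✓ · (7,5)R 0/0 ✓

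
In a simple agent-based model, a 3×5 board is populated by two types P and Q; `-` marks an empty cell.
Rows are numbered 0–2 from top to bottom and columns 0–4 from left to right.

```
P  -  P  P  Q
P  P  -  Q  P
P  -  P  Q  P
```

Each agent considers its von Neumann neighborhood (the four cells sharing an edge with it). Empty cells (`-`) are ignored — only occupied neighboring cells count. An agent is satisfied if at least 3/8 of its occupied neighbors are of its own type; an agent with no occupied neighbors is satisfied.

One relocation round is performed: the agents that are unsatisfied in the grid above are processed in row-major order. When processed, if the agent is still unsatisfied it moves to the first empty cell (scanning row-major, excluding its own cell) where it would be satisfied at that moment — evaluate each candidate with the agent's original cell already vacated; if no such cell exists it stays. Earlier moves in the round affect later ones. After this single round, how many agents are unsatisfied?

Initially unsatisfied (in order): (0,3), (0,4), (1,3), (1,4), (2,2), (2,3).
  (0,3) → (0,1).
  (0,4) → (0,3).
  (1,3): now satisfied by earlier moves; stays.
  (1,4): now satisfied by earlier moves; stays.
  (2,2) → (0,4).
  (2,3): now satisfied by earlier moves; stays.
Resulting grid:
P P P Q P
P P - Q P
P - - Q P
Unsatisfied now: (0,3).

1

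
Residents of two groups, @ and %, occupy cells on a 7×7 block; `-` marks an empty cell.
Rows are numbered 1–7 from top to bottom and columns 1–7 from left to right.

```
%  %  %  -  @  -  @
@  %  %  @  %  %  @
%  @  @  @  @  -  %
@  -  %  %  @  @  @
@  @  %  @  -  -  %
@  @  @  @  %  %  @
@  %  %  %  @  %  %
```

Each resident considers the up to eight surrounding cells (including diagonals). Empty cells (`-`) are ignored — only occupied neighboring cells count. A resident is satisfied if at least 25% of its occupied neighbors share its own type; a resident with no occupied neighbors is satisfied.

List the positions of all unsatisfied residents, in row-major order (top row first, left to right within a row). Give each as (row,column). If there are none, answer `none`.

(2,1), (2,5), (6,7), (7,2), (7,5)

(1,1)% 2/3 satisfied
(1,2)% 4/5 satisfied
(1,3)% 3/4 satisfied
(1,5)@ 1/3 satisfied
(1,7)@ 1/2 satisfied
(2,1)@ 1/5 not
(2,2)% 5/8 satisfied
(2,3)% 3/7 satisfied
(2,4)@ 4/7 satisfied
(2,5)% 1/5 not
(2,6)% 2/6 satisfied
(2,7)@ 1/3 satisfied
(3,1)% 1/4 satisfied
(3,2)@ 3/7 satisfied
(3,3)@ 3/7 satisfied
(3,4)@ 4/8 satisfied
(3,5)@ 4/7 satisfied
(3,7)% 1/4 satisfied
(4,1)@ 3/4 satisfied
(4,3)% 2/7 satisfied
(4,4)% 2/7 satisfied
(4,5)@ 4/5 satisfied
(4,6)@ 3/5 satisfied
(4,7)@ 1/3 satisfied
(5,1)@ 4/4 satisfied
(5,2)@ 5/7 satisfied
(5,3)% 2/7 satisfied
(5,4)@ 3/7 satisfied
(5,7)% 1/4 satisfied
(6,1)@ 4/5 satisfied
(6,2)@ 5/8 satisfied
(6,3)@ 4/8 satisfied
(6,4)@ 3/7 satisfied
(6,5)% 3/6 satisfied
(6,6)% 4/6 satisfied
(6,7)@ 0/4 not
(7,1)@ 2/3 satisfied
(7,2)% 1/5 not
(7,3)% 2/5 satisfied
(7,4)% 2/5 satisfied
(7,5)@ 1/5 not
(7,6)% 3/5 satisfied
(7,7)% 2/3 satisfied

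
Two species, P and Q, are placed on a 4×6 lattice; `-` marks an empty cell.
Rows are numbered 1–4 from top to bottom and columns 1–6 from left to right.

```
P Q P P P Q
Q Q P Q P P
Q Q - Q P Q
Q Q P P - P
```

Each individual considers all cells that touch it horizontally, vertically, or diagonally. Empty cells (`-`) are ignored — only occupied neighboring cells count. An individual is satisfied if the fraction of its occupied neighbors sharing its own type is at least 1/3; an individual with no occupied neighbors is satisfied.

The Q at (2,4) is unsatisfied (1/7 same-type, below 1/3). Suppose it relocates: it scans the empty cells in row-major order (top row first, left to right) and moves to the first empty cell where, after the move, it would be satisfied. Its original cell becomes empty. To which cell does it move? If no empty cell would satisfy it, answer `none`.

Vacating (2,4). Empty cells in order:
  (3,3): 4/7 same-type → satisfied — stop here.

(3,3)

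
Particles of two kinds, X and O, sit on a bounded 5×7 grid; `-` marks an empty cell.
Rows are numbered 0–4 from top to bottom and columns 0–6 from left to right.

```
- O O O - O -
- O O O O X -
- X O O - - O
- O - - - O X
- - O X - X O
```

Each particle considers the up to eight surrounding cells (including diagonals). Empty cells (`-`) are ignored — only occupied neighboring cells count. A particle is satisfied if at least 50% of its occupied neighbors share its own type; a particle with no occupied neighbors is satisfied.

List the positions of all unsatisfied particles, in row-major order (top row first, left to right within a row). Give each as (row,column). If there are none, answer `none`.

(1,5), (2,1), (2,6), (3,6), (4,3), (4,5), (4,6)

(0,1)O 3/3 ok
(0,2)O 5/5 ok
(0,3)O 4/4 ok
(0,5)O 1/2 ok
(1,1)O 4/5 ok
(1,2)O 7/8 ok
(1,3)O 6/6 ok
(1,4)O 4/5 ok
(1,5)X 0/3 unhappy
(2,1)X 0/4 unhappy
(2,2)O 5/6 ok
(2,3)O 4/4 ok
(2,6)O 1/3 unhappy
(3,1)O 2/3 ok
(3,5)O 2/4 ok
(3,6)X 1/4 unhappy
(4,2)O 1/2 ok
(4,3)X 0/1 unhappy
(4,5)X 1/3 unhappy
(4,6)O 1/3 unhappy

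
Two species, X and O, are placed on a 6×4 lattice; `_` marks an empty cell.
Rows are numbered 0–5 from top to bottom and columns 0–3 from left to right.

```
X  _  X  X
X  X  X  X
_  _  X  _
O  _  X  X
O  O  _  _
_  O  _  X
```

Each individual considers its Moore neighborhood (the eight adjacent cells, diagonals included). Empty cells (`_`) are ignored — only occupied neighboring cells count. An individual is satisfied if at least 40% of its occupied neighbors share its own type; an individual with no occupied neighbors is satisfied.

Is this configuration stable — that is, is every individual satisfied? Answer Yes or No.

Yes

Row 0: (0,0)X 2/2 ✓ · (0,2)X 4/4 ✓ · (0,3)X 3/3 ✓
Row 1: (1,0)X 2/2 ✓ · (1,1)X 5/5 ✓ · (1,2)X 5/5 ✓ · (1,3)X 4/4 ✓
Row 2: (2,2)X 5/5 ✓
Row 3: (3,0)O 2/2 ✓ · (3,2)X 2/3 ✓ · (3,3)X 2/2 ✓
Row 4: (4,0)O 3/3 ✓ · (4,1)O 3/4 ✓
Row 5: (5,1)O 2/2 ✓ · (5,3)X 0/0 ✓
All meet the threshold, so the configuration is stable.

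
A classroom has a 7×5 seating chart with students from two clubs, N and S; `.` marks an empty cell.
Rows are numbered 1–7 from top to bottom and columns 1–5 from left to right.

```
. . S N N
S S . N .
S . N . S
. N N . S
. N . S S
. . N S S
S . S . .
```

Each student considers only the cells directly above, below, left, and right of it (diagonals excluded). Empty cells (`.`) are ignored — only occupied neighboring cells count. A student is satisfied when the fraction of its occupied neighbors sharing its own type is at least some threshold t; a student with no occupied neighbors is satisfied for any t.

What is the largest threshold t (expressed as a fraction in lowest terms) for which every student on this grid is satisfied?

0/1

Row 1: (1,3)S 0/1 · (1,4)N 2/3 · (1,5)N 1/1
Row 2: (2,1)S 2/2 · (2,2)S 1/1 · (2,4)N 1/1
Row 3: (3,1)S 1/1 · (3,3)N 1/1 · (3,5)S 1/1
Row 4: (4,2)N 2/2 · (4,3)N 2/2 · (4,5)S 2/2
Row 5: (5,2)N 1/1 · (5,4)S 2/2 · (5,5)S 3/3
Row 6: (6,3)N 0/2 · (6,4)S 2/3 · (6,5)S 2/2
Row 7: (7,1)S — no occupied neighbors · (7,3)S 0/1
The smallest same-type fraction is 0/1 at (1,3), which reduces to 0/1. Any threshold above that leaves this student unsatisfied.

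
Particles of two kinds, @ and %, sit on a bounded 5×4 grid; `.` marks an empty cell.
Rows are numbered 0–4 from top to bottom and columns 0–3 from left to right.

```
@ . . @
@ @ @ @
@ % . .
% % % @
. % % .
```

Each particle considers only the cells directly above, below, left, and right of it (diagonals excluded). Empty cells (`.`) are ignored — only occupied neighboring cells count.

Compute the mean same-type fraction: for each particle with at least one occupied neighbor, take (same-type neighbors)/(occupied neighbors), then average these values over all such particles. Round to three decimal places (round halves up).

Row 0: (0,0)@ 1/1 · (0,3)@ 1/1
Row 1: (1,0)@ 3/3 · (1,1)@ 2/3 · (1,2)@ 2/2 · (1,3)@ 2/2
Row 2: (2,0)@ 1/3 · (2,1)% 1/3
Row 3: (3,0)% 1/2 · (3,1)% 4/4 · (3,2)% 2/3 · (3,3)@ 0/1
Row 4: (4,1)% 2/2 · (4,2)% 2/2
Sum over 14 particles: 1/1 + 1/1 + 3/3 + 2/3 + 2/2 + 2/2 + 1/3 + 1/3 + 1/2 + 4/4 + 2/3 + 0/1 + 2/2 + 2/2 = 21/2; mean = 21/2 ÷ 14 = 3/4 = 0.75 → 0.750.

0.750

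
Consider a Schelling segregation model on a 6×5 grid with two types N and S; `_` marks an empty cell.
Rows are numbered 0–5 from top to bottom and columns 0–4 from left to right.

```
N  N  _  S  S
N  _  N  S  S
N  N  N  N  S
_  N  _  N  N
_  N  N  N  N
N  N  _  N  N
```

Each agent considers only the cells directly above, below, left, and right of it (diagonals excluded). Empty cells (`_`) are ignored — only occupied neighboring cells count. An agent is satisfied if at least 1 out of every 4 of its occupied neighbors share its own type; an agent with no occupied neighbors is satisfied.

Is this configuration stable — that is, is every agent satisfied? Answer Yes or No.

Row 0: (0,0)N 2/2 ✓ · (0,1)N 1/1 ✓ · (0,3)S 2/2 ✓ · (0,4)S 2/2 ✓
Row 1: (1,0)N 2/2 ✓ · (1,2)N 1/2 ✓ · (1,3)S 2/4 ✓ · (1,4)S 3/3 ✓
Row 2: (2,0)N 2/2 ✓ · (2,1)N 3/3 ✓ · (2,2)N 3/3 ✓ · (2,3)N 2/4 ✓ · (2,4)S 1/3 ✓
Row 3: (3,1)N 2/2 ✓ · (3,3)N 3/3 ✓ · (3,4)N 2/3 ✓
Row 4: (4,1)N 3/3 ✓ · (4,2)N 2/2 ✓ · (4,3)N 4/4 ✓ · (4,4)N 3/3 ✓
Row 5: (5,0)N 1/1 ✓ · (5,1)N 2/2 ✓ · (5,3)N 2/2 ✓ · (5,4)N 2/2 ✓
All meet the threshold, so the configuration is stable.

Yes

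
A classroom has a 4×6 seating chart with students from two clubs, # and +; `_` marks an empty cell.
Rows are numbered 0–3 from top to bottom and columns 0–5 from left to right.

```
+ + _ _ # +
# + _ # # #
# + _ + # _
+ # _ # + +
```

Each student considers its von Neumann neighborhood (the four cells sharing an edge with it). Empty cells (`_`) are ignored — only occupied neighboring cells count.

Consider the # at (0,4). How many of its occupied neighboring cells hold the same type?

1

Occupied neighbors of (0,4): (1,4)=#, (0,5)=+.
Same type (#): 1 of 2.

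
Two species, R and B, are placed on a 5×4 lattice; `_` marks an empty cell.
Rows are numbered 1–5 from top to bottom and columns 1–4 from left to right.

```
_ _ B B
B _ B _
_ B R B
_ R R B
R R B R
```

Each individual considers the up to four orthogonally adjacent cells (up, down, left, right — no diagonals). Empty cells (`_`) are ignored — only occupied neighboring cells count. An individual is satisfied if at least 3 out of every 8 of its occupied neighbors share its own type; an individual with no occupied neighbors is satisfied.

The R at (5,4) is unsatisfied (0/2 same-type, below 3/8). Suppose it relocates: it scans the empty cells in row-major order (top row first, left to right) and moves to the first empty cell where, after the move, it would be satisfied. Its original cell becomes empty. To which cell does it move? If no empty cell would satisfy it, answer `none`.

(4,1)

Vacating (5,4). Empty cells in order:
  (1,1): 0/1 same-type → still unsatisfied.
  (1,2): 0/1 same-type → still unsatisfied.
  (2,2): 0/3 same-type → still unsatisfied.
  (2,4): 0/3 same-type → still unsatisfied.
  (3,1): 0/2 same-type → still unsatisfied.
  (4,1): 2/2 same-type → satisfied — stop here.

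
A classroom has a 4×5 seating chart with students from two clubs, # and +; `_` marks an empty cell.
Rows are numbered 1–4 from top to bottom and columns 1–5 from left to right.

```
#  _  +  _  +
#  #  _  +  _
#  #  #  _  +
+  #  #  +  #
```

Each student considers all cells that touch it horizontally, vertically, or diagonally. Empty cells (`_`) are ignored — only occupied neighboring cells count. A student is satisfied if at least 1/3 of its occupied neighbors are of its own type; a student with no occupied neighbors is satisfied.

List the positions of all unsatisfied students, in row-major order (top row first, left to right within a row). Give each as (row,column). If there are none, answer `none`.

Row 1: (1,1)# 2/2 ✓ · (1,3)+ 1/2 ✓ · (1,5)+ 1/1 ✓
Row 2: (2,1)# 4/4 ✓ · (2,2)# 5/6 ✓ · (2,4)+ 3/4 ✓
Row 3: (3,1)# 4/5 ✓ · (3,2)# 6/7 ✓ · (3,3)# 4/6 ✓ · (3,5)+ 2/3 ✓
Row 4: (4,1)+ 0/3 ✗ · (4,2)# 4/5 ✓ · (4,3)# 3/4 ✓ · (4,4)+ 1/4 ✗ · (4,5)# 0/2 ✗

(4,1), (4,4), (4,5)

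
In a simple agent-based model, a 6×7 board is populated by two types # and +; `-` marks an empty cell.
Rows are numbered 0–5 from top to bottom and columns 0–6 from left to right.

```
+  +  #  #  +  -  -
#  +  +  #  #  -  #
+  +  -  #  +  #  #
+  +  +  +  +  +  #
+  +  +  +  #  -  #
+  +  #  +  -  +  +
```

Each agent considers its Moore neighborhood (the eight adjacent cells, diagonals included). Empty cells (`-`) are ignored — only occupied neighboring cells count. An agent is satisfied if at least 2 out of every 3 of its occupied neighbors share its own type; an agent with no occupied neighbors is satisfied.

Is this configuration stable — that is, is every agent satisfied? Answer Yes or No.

No

(0,0)+ 2/3 ok
(0,1)+ 3/5 unhappy
(0,2)# 2/5 unhappy
(0,3)# 3/5 unhappy
(0,4)+ 0/3 unhappy
(1,0)# 0/5 unhappy
(1,1)+ 5/7 ok
(1,2)+ 3/7 unhappy
(1,3)# 4/7 unhappy
(1,4)# 4/6 ok
(1,6)# 2/2 ok
(2,0)+ 4/5 ok
(2,1)+ 6/7 ok
(2,3)# 2/7 unhappy
(2,4)+ 3/7 unhappy
(2,5)# 4/7 unhappy
(2,6)# 3/4 ok
(3,0)+ 5/5 ok
(3,1)+ 7/7 ok
(3,2)+ 6/7 ok
(3,3)+ 5/7 ok
(3,4)+ 4/7 unhappy
(3,5)+ 2/7 unhappy
(3,6)# 3/4 ok
(4,0)+ 5/5 ok
(4,1)+ 7/8 ok
(4,2)+ 7/8 ok
(4,3)+ 5/7 ok
(4,4)# 0/6 unhappy
(4,6)# 1/4 unhappy
(5,0)+ 3/3 ok
(5,1)+ 4/5 ok
(5,2)# 0/5 unhappy
(5,3)+ 2/4 unhappy
(5,5)+ 1/3 unhappy
(5,6)+ 1/2 unhappy
For instance (0,1) has only 3/5 same-type neighbors, below 2/3.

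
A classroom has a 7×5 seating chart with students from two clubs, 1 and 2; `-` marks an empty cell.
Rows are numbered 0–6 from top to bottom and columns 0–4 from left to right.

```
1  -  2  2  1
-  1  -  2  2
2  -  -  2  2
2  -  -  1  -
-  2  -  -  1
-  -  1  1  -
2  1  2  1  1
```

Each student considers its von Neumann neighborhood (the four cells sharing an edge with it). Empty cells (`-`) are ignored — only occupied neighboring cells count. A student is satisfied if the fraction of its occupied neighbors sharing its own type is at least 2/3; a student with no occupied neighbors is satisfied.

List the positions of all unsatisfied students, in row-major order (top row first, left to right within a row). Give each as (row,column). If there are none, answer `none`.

(0,0)1 0/0 satisfied
(0,2)2 1/1 satisfied
(0,3)2 2/3 satisfied
(0,4)1 0/2 not
(1,1)1 0/0 satisfied
(1,3)2 3/3 satisfied
(1,4)2 2/3 satisfied
(2,0)2 1/1 satisfied
(2,3)2 2/3 satisfied
(2,4)2 2/2 satisfied
(3,0)2 1/1 satisfied
(3,3)1 0/1 not
(4,1)2 0/0 satisfied
(4,4)1 0/0 satisfied
(5,2)1 1/2 not
(5,3)1 2/2 satisfied
(6,0)2 0/1 not
(6,1)1 0/2 not
(6,2)2 0/3 not
(6,3)1 2/3 satisfied
(6,4)1 1/1 satisfied

(0,4), (3,3), (5,2), (6,0), (6,1), (6,2)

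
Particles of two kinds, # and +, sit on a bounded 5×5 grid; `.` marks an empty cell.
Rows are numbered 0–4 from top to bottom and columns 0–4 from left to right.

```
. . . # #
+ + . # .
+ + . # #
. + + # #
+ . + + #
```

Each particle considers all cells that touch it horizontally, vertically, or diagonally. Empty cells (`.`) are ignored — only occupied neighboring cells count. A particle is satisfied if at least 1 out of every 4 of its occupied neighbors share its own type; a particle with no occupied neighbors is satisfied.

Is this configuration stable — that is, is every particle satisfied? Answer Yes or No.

(0,3)# 2/2 ok
(0,4)# 2/2 ok
(1,0)+ 3/3 ok
(1,1)+ 3/3 ok
(1,3)# 4/4 ok
(2,0)+ 4/4 ok
(2,1)+ 5/5 ok
(2,3)# 4/5 ok
(2,4)# 4/4 ok
(3,1)+ 5/5 ok
(3,2)+ 4/6 ok
(3,3)# 4/7 ok
(3,4)# 4/5 ok
(4,0)+ 1/1 ok
(4,2)+ 3/4 ok
(4,3)+ 2/5 ok
(4,4)# 2/3 ok
All meet the threshold, so the configuration is stable.

Yes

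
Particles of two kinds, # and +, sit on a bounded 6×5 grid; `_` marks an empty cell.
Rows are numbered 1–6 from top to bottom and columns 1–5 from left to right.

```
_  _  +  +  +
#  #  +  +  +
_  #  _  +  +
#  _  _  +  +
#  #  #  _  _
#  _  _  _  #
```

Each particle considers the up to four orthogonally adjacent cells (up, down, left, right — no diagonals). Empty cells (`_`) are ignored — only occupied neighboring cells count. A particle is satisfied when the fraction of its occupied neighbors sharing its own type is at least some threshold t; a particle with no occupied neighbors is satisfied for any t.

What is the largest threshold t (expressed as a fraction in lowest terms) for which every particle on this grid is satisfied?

(1,3)+ 2/2
(1,4)+ 3/3
(1,5)+ 2/2
(2,1)# 1/1
(2,2)# 2/3
(2,3)+ 2/3
(2,4)+ 4/4
(2,5)+ 3/3
(3,2)# 1/1
(3,4)+ 3/3
(3,5)+ 3/3
(4,1)# 1/1
(4,4)+ 2/2
(4,5)+ 2/2
(5,1)# 3/3
(5,2)# 2/2
(5,3)# 1/1
(6,1)# 1/1
(6,5)# — no occupied neighbors
The smallest same-type fraction is 2/3 at (2,2), which reduces to 2/3. Any threshold above that leaves this particle unsatisfied.

2/3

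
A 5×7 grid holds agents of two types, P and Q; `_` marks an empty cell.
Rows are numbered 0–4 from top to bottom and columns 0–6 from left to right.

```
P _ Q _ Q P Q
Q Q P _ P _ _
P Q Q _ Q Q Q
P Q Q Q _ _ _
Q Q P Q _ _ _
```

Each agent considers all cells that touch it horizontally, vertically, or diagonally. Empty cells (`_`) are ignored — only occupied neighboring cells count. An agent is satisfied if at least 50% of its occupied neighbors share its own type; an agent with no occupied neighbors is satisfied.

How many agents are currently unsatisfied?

Row 0: (0,0)P 0/2 not · (0,2)Q 1/2 satisfied · (0,4)Q 0/2 not · (0,5)P 1/3 not · (0,6)Q 0/1 not
Row 1: (1,0)Q 2/4 satisfied · (1,1)Q 4/7 satisfied · (1,2)P 0/4 not · (1,4)P 1/4 not
Row 2: (2,0)P 1/5 not · (2,1)Q 5/8 satisfied · (2,2)Q 5/6 satisfied · (2,4)Q 2/3 satisfied · (2,5)Q 2/3 satisfied · (2,6)Q 1/1 satisfied
Row 3: (3,0)P 1/5 not · (3,1)Q 5/8 satisfied · (3,2)Q 6/7 satisfied · (3,3)Q 4/5 satisfied
Row 4: (4,0)Q 2/3 satisfied · (4,1)Q 3/5 satisfied · (4,2)P 0/5 not · (4,3)Q 2/3 satisfied
Unsatisfied: (0,0), (0,4), (0,5), (0,6), (1,2), (1,4), (2,0), (3,0), (4,2) — 9 in total.

9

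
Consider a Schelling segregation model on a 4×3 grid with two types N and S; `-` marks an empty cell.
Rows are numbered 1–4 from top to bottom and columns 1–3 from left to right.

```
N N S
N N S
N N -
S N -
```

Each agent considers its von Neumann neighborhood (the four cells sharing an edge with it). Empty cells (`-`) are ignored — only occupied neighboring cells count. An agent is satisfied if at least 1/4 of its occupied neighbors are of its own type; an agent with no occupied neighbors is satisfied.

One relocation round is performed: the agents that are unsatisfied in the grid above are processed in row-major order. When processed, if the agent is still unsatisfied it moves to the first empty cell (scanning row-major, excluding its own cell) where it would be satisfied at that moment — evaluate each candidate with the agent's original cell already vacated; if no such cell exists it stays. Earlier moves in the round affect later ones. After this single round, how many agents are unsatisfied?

Initially unsatisfied (in order): (4,1).
  (4,1) → (3,3).
Resulting grid:
N N S
N N S
N N S
- N -
All satisfied now.

0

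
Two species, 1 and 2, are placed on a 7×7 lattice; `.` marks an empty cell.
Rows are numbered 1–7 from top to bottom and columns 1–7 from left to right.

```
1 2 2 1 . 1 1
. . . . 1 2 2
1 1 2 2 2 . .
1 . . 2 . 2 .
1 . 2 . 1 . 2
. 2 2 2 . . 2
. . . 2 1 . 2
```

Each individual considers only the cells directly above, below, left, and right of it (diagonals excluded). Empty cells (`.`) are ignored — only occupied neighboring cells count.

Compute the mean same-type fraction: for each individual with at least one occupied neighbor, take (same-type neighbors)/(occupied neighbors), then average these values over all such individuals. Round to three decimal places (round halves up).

(1,1)1 0/1
(1,2)2 1/2
(1,3)2 1/2
(1,4)1 0/1
(1,6)1 1/2
(1,7)1 1/2
(2,5)1 0/2
(2,6)2 1/3
(2,7)2 1/2
(3,1)1 2/2
(3,2)1 1/2
(3,3)2 1/2
(3,4)2 3/3
(3,5)2 1/2
(4,1)1 2/2
(4,4)2 1/1
(4,6)2 — no occupied neighbors
(5,1)1 1/1
(5,3)2 1/1
(5,5)1 — no occupied neighbors
(5,7)2 1/1
(6,2)2 1/1
(6,3)2 3/3
(6,4)2 2/2
(6,7)2 2/2
(7,4)2 1/2
(7,5)1 0/1
(7,7)2 1/1
Sum over 26 individuals: 0/1 + 1/2 + 1/2 + 0/1 + 1/2 + 1/2 + 0/2 + 1/3 + 1/2 + 2/2 + 1/2 + 1/2 + 3/3 + 1/2 + 2/2 + 1/1 + 1/1 + 1/1 + 1/1 + 1/1 + 3/3 + 2/2 + 2/2 + 1/2 + 0/1 + 1/1 = 101/6; mean = 101/6 ÷ 26 = 101/156 = 0.647435… → 0.647.

0.647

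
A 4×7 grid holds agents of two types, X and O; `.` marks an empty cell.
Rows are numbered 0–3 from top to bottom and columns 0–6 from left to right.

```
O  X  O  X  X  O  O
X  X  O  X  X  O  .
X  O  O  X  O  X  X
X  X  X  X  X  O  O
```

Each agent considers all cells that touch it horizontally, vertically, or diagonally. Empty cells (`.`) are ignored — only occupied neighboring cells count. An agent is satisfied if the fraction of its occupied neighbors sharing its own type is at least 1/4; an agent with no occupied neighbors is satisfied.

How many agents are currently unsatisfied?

(0,0)O 0/3 not
(0,1)X 2/5 satisfied
(0,2)O 1/5 not
(0,3)X 3/5 satisfied
(0,4)X 3/5 satisfied
(0,5)O 2/4 satisfied
(0,6)O 2/2 satisfied
(1,0)X 3/5 satisfied
(1,1)X 3/8 satisfied
(1,2)O 3/8 satisfied
(1,3)X 4/8 satisfied
(1,4)X 5/8 satisfied
(1,5)O 3/7 satisfied
(2,0)X 4/5 satisfied
(2,1)O 2/8 satisfied
(2,2)O 2/8 satisfied
(2,3)X 5/8 satisfied
(2,4)O 2/8 satisfied
(2,5)X 3/7 satisfied
(2,6)X 1/4 satisfied
(3,0)X 2/3 satisfied
(3,1)X 3/5 satisfied
(3,2)X 3/5 satisfied
(3,3)X 3/5 satisfied
(3,4)X 3/5 satisfied
(3,5)O 2/5 satisfied
(3,6)O 1/3 satisfied
Unsatisfied: (0,0), (0,2) — 2 in total.

2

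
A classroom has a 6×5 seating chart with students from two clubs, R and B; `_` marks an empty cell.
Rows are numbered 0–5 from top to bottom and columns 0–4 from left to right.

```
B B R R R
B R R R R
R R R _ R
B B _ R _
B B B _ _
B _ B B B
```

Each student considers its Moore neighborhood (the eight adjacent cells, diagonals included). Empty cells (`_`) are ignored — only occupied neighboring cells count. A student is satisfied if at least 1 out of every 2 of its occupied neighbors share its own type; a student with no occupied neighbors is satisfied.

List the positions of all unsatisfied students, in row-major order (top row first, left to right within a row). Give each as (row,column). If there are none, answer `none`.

Row 0: (0,0)B 2/3 satisfied · (0,1)B 2/5 not · (0,2)R 4/5 satisfied · (0,3)R 5/5 satisfied · (0,4)R 3/3 satisfied
Row 1: (1,0)B 2/5 not · (1,1)R 5/8 satisfied · (1,2)R 6/7 satisfied · (1,3)R 7/7 satisfied · (1,4)R 4/4 satisfied
Row 2: (2,0)R 2/5 not · (2,1)R 4/7 satisfied · (2,2)R 5/6 satisfied · (2,4)R 3/3 satisfied
Row 3: (3,0)B 3/5 satisfied · (3,1)B 4/7 satisfied · (3,3)R 2/3 satisfied
Row 4: (4,0)B 4/4 satisfied · (4,1)B 6/6 satisfied · (4,2)B 4/5 satisfied
Row 5: (5,0)B 2/2 satisfied · (5,2)B 3/3 satisfied · (5,3)B 3/3 satisfied · (5,4)B 1/1 satisfied

(0,1), (1,0), (2,0)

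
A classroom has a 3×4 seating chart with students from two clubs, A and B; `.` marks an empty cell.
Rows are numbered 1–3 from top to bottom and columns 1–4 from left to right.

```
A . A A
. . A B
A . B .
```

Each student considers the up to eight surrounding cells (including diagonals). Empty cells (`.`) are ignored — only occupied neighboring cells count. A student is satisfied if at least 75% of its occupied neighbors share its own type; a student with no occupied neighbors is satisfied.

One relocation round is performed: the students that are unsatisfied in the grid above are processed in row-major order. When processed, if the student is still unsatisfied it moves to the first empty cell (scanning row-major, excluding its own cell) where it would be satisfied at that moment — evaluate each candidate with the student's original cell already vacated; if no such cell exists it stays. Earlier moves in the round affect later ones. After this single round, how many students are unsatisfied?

0

Initially unsatisfied (in order): (1,3), (1,4), (2,3), (2,4), (3,3).
  (1,3) → (1,2).
  (1,4) → (2,1).
  (2,3) → (2,2).
  (2,4): now satisfied by earlier moves; stays.
  (3,3) → (1,4).
Resulting grid:
A A . B
A A . B
A . . .
All satisfied now.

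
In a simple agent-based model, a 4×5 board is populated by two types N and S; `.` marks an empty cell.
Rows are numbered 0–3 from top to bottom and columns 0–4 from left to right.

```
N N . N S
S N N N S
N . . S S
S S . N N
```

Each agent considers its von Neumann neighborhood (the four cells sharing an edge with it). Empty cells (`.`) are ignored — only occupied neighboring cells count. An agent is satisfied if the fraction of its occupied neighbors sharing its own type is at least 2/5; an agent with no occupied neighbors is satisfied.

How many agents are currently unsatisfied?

Row 0: (0,0)N 1/2 ok · (0,1)N 2/2 ok · (0,3)N 1/2 ok · (0,4)S 1/2 ok
Row 1: (1,0)S 0/3 unhappy · (1,1)N 2/3 ok · (1,2)N 2/2 ok · (1,3)N 2/4 ok · (1,4)S 2/3 ok
Row 2: (2,0)N 0/2 unhappy · (2,3)S 1/3 unhappy · (2,4)S 2/3 ok
Row 3: (3,0)S 1/2 ok · (3,1)S 1/1 ok · (3,3)N 1/2 ok · (3,4)N 1/2 ok
Unsatisfied: (1,0), (2,0), (2,3) — 3 in total.

3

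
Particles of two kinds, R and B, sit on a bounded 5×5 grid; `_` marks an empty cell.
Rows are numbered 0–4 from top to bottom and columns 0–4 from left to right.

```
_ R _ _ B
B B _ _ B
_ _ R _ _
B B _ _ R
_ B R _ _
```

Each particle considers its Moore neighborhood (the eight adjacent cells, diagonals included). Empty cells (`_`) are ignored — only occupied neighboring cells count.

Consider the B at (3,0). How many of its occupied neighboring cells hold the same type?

2

Occupied neighbors of (3,0): (3,1)=B, (4,1)=B.
Same type (B): 2 of 2.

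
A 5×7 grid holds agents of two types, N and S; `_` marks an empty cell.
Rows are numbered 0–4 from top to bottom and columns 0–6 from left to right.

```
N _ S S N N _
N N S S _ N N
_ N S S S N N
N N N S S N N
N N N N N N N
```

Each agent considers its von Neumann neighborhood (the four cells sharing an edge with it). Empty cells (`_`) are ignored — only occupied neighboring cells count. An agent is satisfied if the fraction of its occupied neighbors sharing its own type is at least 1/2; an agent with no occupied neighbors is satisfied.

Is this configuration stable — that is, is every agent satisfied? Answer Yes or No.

Yes

(0,0)N 1/1 ✓
(0,2)S 2/2 ✓
(0,3)S 2/3 ✓
(0,4)N 1/2 ✓
(0,5)N 2/2 ✓
(1,0)N 2/2 ✓
(1,1)N 2/3 ✓
(1,2)S 3/4 ✓
(1,3)S 3/3 ✓
(1,5)N 3/3 ✓
(1,6)N 2/2 ✓
(2,1)N 2/3 ✓
(2,2)S 2/4 ✓
(2,3)S 4/4 ✓
(2,4)S 2/3 ✓
(2,5)N 3/4 ✓
(2,6)N 3/3 ✓
(3,0)N 2/2 ✓
(3,1)N 4/4 ✓
(3,2)N 2/4 ✓
(3,3)S 2/4 ✓
(3,4)S 2/4 ✓
(3,5)N 3/4 ✓
(3,6)N 3/3 ✓
(4,0)N 2/2 ✓
(4,1)N 3/3 ✓
(4,2)N 3/3 ✓
(4,3)N 2/3 ✓
(4,4)N 2/3 ✓
(4,5)N 3/3 ✓
(4,6)N 2/2 ✓
All meet the threshold, so the configuration is stable.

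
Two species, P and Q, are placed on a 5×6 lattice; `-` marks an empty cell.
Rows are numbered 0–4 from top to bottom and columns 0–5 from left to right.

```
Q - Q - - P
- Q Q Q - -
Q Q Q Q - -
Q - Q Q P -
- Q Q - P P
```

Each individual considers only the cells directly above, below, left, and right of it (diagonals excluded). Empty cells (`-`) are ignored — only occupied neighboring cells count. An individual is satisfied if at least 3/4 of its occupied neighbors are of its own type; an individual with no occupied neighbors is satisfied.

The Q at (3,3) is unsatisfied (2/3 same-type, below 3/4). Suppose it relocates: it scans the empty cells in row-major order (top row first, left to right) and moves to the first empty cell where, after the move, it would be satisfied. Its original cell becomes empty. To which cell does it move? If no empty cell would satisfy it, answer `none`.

(0,1)

Vacating (3,3). Empty cells in order:
  (0,1): 3/3 same-type → satisfied — stop here.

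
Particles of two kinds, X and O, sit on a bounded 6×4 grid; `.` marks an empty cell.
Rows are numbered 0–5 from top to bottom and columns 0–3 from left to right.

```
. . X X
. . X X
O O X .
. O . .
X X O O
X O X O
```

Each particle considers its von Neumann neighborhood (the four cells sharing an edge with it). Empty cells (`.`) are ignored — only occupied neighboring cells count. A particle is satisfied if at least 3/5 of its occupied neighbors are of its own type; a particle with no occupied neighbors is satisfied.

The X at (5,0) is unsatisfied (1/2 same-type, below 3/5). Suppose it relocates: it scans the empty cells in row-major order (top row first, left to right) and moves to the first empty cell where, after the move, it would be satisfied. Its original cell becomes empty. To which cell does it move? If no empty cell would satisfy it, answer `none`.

(0,0)

Vacating (5,0). Empty cells in order:
  (0,0): 0/0 same-type → satisfied — stop here.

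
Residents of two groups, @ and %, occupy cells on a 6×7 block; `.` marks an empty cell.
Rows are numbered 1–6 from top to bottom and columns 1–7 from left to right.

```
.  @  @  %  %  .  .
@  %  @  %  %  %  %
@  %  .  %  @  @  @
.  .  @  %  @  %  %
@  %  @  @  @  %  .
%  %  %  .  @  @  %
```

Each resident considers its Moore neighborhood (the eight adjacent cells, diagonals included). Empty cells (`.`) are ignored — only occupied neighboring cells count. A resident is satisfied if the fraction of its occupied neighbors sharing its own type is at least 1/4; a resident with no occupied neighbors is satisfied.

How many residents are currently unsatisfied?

5

(1,2)@ 3/4 ✓
(1,3)@ 2/5 ✓
(1,4)% 3/5 ✓
(1,5)% 4/4 ✓
(2,1)@ 2/4 ✓
(2,2)% 1/6 ✗
(2,3)@ 2/7 ✓
(2,4)% 4/7 ✓
(2,5)% 5/7 ✓
(2,6)% 3/6 ✓
(2,7)% 1/3 ✓
(3,1)@ 1/3 ✓
(3,2)% 1/5 ✗
(3,4)% 3/7 ✓
(3,5)@ 2/8 ✓
(3,6)@ 3/8 ✓
(3,7)@ 1/5 ✗
(4,3)@ 2/6 ✓
(4,4)% 1/7 ✗
(4,5)@ 4/8 ✓
(4,6)% 2/7 ✓
(4,7)% 2/4 ✓
(5,1)@ 0/3 ✗
(5,2)% 3/6 ✓
(5,3)@ 2/6 ✓
(5,4)@ 5/7 ✓
(5,5)@ 4/7 ✓
(5,6)% 3/7 ✓
(6,1)% 2/3 ✓
(6,2)% 3/5 ✓
(6,3)% 2/4 ✓
(6,5)@ 3/4 ✓
(6,6)@ 2/4 ✓
(6,7)% 1/2 ✓
Unsatisfied: (2,2), (3,2), (3,7), (4,4), (5,1) — 5 in total.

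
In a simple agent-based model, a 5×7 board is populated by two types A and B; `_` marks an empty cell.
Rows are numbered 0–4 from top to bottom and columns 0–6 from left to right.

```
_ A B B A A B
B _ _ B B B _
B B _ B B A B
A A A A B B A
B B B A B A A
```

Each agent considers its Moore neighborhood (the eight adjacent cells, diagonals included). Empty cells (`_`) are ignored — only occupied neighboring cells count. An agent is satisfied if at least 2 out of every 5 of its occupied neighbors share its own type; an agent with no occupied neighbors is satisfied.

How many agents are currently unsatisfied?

9

(0,1)A 0/2 ✗
(0,2)B 2/3 ✓
(0,3)B 3/4 ✓
(0,4)A 1/5 ✗
(0,5)A 1/4 ✗
(0,6)B 1/2 ✓
(1,0)B 2/3 ✓
(1,3)B 5/6 ✓
(1,4)B 5/8 ✓
(1,5)B 4/7 ✓
(2,0)B 2/4 ✓
(2,1)B 2/5 ✓
(2,3)B 4/6 ✓
(2,4)B 6/8 ✓
(2,5)A 1/7 ✗
(2,6)B 2/4 ✓
(3,0)A 1/5 ✗
(3,1)A 2/7 ✗
(3,2)A 3/7 ✓
(3,3)A 2/7 ✗
(3,4)B 4/8 ✓
(3,5)B 4/8 ✓
(3,6)A 3/5 ✓
(4,0)B 1/3 ✗
(4,1)B 2/5 ✓
(4,2)B 1/5 ✗
(4,3)A 2/5 ✓
(4,4)B 2/5 ✓
(4,5)A 2/5 ✓
(4,6)A 2/3 ✓
Unsatisfied: (0,1), (0,4), (0,5), (2,5), (3,0), (3,1), (3,3), (4,0), (4,2) — 9 in total.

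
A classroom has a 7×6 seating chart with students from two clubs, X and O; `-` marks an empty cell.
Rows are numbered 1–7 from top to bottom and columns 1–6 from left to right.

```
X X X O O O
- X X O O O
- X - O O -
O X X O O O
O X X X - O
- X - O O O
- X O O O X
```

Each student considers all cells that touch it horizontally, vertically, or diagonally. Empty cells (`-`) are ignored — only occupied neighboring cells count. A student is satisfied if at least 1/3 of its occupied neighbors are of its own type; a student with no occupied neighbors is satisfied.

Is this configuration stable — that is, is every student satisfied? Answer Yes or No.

(1,1)X 2/2 ok
(1,2)X 4/4 ok
(1,3)X 3/5 ok
(1,4)O 3/5 ok
(1,5)O 5/5 ok
(1,6)O 3/3 ok
(2,2)X 5/5 ok
(2,3)X 4/7 ok
(2,4)O 5/7 ok
(2,5)O 7/7 ok
(2,6)O 4/4 ok
(3,2)X 4/5 ok
(3,4)O 5/7 ok
(3,5)O 7/7 ok
(4,1)O 1/4 unhappy
(4,2)X 4/6 ok
(4,3)X 5/7 ok
(4,4)O 3/6 ok
(4,5)O 5/6 ok
(4,6)O 3/3 ok
(5,1)O 1/4 unhappy
(5,2)X 4/6 ok
(5,3)X 5/7 ok
(5,4)X 2/6 ok
(5,6)O 4/4 ok
(6,2)X 3/5 ok
(6,4)O 4/6 ok
(6,5)O 5/7 ok
(6,6)O 3/4 ok
(7,2)X 1/2 ok
(7,3)O 2/4 ok
(7,4)O 4/4 ok
(7,5)O 4/5 ok
(7,6)X 0/3 unhappy
For instance (4,1) has only 1/4 same-type neighbors, below 1/3.

No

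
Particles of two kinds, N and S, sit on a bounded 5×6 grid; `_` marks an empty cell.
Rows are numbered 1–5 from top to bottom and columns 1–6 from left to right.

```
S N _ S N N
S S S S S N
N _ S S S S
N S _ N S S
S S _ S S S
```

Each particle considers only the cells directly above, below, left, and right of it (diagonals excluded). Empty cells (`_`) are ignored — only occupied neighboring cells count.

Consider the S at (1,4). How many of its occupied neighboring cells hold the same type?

Occupied neighbors of (1,4): (2,4)=S, (1,5)=N.
Same type (S): 1 of 2.

1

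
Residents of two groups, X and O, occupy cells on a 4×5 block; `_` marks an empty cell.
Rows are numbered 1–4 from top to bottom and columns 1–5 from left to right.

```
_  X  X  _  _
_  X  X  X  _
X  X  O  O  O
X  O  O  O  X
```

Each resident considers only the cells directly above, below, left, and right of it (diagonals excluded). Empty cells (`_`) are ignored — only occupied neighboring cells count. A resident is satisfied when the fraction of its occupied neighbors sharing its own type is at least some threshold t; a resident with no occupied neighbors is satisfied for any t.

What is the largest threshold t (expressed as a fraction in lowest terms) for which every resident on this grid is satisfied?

0/1

Row 1: (1,2)X 2/2 · (1,3)X 2/2
Row 2: (2,2)X 3/3 · (2,3)X 3/4 · (2,4)X 1/2
Row 3: (3,1)X 2/2 · (3,2)X 2/4 · (3,3)O 2/4 · (3,4)O 3/4 · (3,5)O 1/2
Row 4: (4,1)X 1/2 · (4,2)O 1/3 · (4,3)O 3/3 · (4,4)O 2/3 · (4,5)X 0/2
The smallest same-type fraction is 0/2 at (4,5), which reduces to 0/1. Any threshold above that leaves this resident unsatisfied.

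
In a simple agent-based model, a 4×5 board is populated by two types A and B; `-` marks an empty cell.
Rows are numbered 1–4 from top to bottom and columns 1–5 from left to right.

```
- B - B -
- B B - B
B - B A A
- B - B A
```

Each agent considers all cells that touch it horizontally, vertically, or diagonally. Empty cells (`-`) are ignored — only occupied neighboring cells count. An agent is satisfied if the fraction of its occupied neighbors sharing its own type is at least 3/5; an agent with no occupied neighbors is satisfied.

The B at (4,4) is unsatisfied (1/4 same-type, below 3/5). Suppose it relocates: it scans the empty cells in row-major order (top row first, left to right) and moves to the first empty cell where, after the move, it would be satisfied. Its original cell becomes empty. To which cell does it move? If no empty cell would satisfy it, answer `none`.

Vacating (4,4). Empty cells in order:
  (1,1): 2/2 same-type → satisfied — stop here.

(1,1)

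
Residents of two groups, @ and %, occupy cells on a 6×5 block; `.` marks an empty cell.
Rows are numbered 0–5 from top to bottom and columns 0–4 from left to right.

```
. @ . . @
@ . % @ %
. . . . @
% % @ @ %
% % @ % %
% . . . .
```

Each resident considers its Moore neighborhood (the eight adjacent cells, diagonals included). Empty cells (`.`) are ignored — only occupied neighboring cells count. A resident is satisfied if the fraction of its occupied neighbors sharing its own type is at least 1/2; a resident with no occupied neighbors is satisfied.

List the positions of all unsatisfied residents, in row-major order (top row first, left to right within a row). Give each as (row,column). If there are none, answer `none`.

(0,1)@ 1/2 satisfied
(0,4)@ 1/2 satisfied
(1,0)@ 1/1 satisfied
(1,2)% 0/2 not
(1,3)@ 2/4 satisfied
(1,4)% 0/3 not
(2,4)@ 2/4 satisfied
(3,0)% 3/3 satisfied
(3,1)% 3/5 satisfied
(3,2)@ 2/5 not
(3,3)@ 3/6 satisfied
(3,4)% 2/4 satisfied
(4,0)% 4/4 satisfied
(4,1)% 4/6 satisfied
(4,2)@ 2/5 not
(4,3)% 2/5 not
(4,4)% 2/3 satisfied
(5,0)% 2/2 satisfied

(1,2), (1,4), (3,2), (4,2), (4,3)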